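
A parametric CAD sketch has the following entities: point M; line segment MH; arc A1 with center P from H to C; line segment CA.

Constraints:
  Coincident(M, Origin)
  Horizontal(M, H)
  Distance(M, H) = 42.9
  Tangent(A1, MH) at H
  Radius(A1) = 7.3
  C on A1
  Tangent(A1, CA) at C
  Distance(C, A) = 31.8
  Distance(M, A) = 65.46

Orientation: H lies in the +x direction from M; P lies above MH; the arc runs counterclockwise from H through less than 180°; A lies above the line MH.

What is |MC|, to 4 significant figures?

50.61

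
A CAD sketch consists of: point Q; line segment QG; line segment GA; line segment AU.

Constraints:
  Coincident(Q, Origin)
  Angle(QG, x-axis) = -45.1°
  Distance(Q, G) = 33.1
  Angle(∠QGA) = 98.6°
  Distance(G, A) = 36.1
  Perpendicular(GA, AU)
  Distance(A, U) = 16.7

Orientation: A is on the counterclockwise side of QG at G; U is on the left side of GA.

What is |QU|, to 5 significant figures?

44.068

∠QGA = 98.6°, so GA runs at -45.1° + (180° − 98.6°) = 36.300° from the x-axis; with |GA| = 36.1, A = G + 36.1·(cos 36.300°, sin 36.300°) = (52.458, -2.0744). The perpendicularity gives AU at right angles to GA; with |AU| = 16.7 on the left of GA, U = A + 16.7·(-0.59201, 0.80593) = (42.572, 11.385). Then |QU| = |U − Q| = 44.068.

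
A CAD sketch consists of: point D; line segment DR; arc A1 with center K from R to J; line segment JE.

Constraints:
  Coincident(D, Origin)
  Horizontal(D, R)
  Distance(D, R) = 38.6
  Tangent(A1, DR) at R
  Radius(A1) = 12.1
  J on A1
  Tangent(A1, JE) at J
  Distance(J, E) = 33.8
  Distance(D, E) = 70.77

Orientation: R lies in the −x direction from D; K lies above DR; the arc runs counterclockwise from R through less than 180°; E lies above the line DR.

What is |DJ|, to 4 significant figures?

37.11

Checks: |KJ| = 12.10 ✓; ∠(KJ, JE) = 90.00° ✓; |JE| = 33.80 ✓; |DE| = 70.77 ✓.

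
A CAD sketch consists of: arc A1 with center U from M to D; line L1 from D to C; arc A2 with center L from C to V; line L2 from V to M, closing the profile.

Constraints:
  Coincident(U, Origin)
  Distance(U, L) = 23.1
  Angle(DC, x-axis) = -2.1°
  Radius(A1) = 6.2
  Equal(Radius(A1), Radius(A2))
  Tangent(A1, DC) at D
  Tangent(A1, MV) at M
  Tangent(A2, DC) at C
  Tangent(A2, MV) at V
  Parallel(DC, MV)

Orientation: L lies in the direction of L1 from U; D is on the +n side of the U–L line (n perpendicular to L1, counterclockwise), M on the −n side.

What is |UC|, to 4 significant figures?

23.92

Tangency of A1 to both parallel lines with radius 6.2 puts D and M at U ± 6.2·n: D = (0.2272, 6.196), M = (-0.2272, -6.196). Equal radii place C and V the same way about L: C = L + 6.2·n = (23.31, 5.349), V = L − 6.2·n = (22.86, -7.042). Then |UC| = |C − U| = 23.92.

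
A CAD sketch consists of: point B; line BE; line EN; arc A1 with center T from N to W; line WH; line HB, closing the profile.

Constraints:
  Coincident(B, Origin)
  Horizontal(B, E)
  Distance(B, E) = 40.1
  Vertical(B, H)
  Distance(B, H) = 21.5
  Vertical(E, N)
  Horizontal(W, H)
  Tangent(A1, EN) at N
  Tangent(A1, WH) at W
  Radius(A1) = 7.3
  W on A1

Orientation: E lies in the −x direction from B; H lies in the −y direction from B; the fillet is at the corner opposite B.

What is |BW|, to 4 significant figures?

39.22

B is at the origin; BE is horizontal with |BE| = 40.1 and E on the −x side, so E = (-40.10, 0.000). BH is vertical with |BH| = 21.5 and H on the −y side, so H = (0.000, -21.50). The virtual corner opposite B is at (-40.10, -21.50). Since A1 is tangent to EN there, TN ⟂ EN and A1 meets WH tangentially, so TW is at right angles to WH, with radius 7.3, so the center T sits 7.3 in from both sides at T = (-32.80, -14.20). That places the tangent points at N = (-40.10, -14.20) on EN and W = (-32.80, -21.50) on WH. Then |BW| = |W − B| = 39.22.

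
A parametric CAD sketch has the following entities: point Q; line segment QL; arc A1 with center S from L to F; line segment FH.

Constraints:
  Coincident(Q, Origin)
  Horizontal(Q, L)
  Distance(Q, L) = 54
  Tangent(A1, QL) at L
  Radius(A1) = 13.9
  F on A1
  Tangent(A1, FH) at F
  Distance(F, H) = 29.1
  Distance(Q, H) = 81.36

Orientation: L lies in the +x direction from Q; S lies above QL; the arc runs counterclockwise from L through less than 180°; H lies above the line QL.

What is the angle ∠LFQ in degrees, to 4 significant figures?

32.39°

Q is at the origin; Q and L share the same y with |QL| = 54.0 and L on the +x side, so L = (54.00, 0.000). A1 meets QL tangentially, so SL is at right angles to QL, so S = L + (0, 13.9) = (54.00, 13.90). Since SF ⟂ FH (tangency), |SH| = √(13.9² + 29.1²) = 32.25 regardless of where F sits on A1. So H lies on both circle(Q, 81.36) and circle(S, 32.25); the above-QL intersection is H = (69.61, 42.12). F is the foot of the tangent from H: F = (67.88, 13.07).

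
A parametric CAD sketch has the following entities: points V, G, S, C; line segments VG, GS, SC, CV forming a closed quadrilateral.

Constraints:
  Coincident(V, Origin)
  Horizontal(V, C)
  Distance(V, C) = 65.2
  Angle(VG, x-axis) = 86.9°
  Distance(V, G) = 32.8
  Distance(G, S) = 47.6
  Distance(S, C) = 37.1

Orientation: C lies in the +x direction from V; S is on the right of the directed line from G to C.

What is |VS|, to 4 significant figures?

29.41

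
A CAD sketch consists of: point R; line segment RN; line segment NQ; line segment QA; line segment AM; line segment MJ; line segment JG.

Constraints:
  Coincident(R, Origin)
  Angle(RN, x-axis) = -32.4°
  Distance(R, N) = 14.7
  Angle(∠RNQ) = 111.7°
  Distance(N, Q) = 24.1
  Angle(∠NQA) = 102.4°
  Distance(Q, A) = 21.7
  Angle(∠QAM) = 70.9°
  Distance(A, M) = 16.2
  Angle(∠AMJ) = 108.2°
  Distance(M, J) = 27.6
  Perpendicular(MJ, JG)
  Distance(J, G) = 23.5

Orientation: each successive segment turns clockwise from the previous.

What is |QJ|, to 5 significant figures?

18.618

R is at the origin; RN runs at -32.4° with length 14.7, so N = (12.412, -7.8767). ∠RNQ = 111.7° gives NQ at -100.70° from the x-axis; with |NQ| = 24.1, Q = (7.9371, -31.558). ∠NQA = 102.4° gives QA at -178.30° from the x-axis; with |QA| = 21.7, A = (-13.753, -32.201). ∠QAM = 70.9° gives AM at 72.600° from the x-axis; with |AM| = 16.2, M = (-8.9089, -16.743). ∠AMJ = 108.2° gives MJ at 0.80000° from the x-axis; with |MJ| = 27.6, J = (18.688, -16.357). Then |QJ| = |J − Q| = 18.618.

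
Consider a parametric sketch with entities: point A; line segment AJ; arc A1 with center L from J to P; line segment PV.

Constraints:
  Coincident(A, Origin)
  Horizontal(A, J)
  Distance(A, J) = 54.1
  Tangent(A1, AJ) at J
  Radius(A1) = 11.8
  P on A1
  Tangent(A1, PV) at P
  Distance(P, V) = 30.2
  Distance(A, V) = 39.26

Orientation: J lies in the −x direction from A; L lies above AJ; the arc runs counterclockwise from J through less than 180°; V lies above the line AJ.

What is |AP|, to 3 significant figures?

44.9

A is at the origin; AJ is horizontal with |AJ| = 54.1 and J on the −x side, so J = (-54.1, 0.00). A1 meets AJ tangentially, so LJ is at right angles to AJ, so L = J + (0, 11.8) = (-54.1, 11.8). Since LP ⟂ PV (tangency), |LV| = √(11.8² + 30.2²) = 32.4 regardless of where P sits on A1. So V lies on both circle(A, 39.26) and circle(L, 32.4); the above-AJ intersection is V = (-26.6, 28.9). P is the foot of the tangent from V: P = (-44.7, 4.73).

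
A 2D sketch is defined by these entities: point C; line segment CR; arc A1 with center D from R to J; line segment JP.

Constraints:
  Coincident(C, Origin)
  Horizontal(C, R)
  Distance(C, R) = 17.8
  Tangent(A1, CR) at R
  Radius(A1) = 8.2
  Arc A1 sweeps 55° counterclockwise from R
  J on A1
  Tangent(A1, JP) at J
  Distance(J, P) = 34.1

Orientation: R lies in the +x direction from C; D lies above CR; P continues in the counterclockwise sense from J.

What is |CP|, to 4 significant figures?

54.13

C is at the origin; CR is horizontal with |CR| = 17.8 and R on the +x side, so R = (17.80, 0.000). The tangent condition forces DR to be normal to CR, so D = R + (0, 8.2) = (17.80, 8.200). On A1, R sits at bearing -90° from D; a 55° counterclockwise sweep puts J at bearing -35°, so J = D + 8.2·(cos -35°, sin -35°) = (24.52, 3.497). The tangent condition forces DJ to be normal to JP, so JP runs along (−sin -35°, cos -35°); with |JP| = 34.1, P = (44.08, 31.43). Then |CP| = |P − C| = 54.13.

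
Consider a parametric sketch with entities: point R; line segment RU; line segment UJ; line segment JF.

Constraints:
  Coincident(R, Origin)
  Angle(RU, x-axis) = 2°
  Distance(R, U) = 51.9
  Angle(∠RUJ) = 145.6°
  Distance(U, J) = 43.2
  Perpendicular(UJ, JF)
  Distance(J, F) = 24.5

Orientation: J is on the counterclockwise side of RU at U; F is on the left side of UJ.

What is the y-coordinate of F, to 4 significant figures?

47.17

R is at the origin; RU runs at 2.0° with length 51.9, so U = 51.9·(cos 2.0°, sin 2.0°) = (51.87, 1.811). ∠RUJ = 145.6°, so UJ runs at 2.0° + (180° − 145.6°) = 36.40° from the x-axis; with |UJ| = 43.2, J = U + 43.2·(cos 36.40°, sin 36.40°) = (86.64, 27.45). UJ is perpendicular to JF; with |JF| = 24.5 on the left of UJ, F = J + 24.5·(-0.5934, 0.8049) = (72.10, 47.17). So F.y = 47.17.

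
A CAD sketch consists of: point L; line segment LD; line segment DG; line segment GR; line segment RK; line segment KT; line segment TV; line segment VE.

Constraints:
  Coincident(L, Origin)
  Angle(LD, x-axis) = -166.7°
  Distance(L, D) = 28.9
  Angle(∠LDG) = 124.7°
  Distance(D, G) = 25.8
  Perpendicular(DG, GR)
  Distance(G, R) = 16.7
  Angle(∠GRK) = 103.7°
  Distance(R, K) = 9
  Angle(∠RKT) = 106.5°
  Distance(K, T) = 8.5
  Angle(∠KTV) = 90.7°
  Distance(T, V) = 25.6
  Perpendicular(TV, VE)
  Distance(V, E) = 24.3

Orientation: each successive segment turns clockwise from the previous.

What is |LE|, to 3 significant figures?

63.8

∠KTV = 90.7° gives TV at 169° from the x-axis; with |TV| = 25.6, V = (-55.1, 15.4). TV is perpendicular to VE, so VE runs at 78.9°; with |VE| = 24.3, E = (-50.4, 39.2). Then |LE| = |E − L| = 63.8.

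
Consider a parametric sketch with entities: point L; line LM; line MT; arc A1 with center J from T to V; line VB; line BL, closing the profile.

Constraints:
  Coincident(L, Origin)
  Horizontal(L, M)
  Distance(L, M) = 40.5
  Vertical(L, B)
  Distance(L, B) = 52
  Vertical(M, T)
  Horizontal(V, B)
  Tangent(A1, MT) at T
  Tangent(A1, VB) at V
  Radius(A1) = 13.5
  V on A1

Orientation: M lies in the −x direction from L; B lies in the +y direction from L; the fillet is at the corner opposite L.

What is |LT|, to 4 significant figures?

55.88

L is at the origin; L and M share the same y with |LM| = 40.5 and M on the −x side, so M = (-40.50, 0.000). L and B share the same x with |LB| = 52.0 and B on the +y side, so B = (0.000, 52.00). The virtual corner opposite L is at (-40.50, 52.00). Since A1 is tangent to MT there, JT ⟂ MT and since A1 is tangent to VB there, JV ⟂ VB, with radius 13.5, so the center J sits 13.5 in from both sides at J = (-27.00, 38.50). That places the tangent points at T = (-40.50, 38.50) on MT and V = (-27.00, 52.00) on VB. Then |LT| = |T − L| = 55.88.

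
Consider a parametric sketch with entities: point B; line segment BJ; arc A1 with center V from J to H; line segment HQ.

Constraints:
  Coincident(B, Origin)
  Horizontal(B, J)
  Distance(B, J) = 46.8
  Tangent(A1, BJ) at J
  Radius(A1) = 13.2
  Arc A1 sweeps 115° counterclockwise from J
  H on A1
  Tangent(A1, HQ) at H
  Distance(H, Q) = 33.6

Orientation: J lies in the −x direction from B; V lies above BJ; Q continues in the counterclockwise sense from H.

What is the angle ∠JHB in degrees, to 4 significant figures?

94.17°

B is at the origin; B and J share the same y with |BJ| = 46.8 and J on the −x side, so J = (-46.80, 0.000). Since A1 is tangent to BJ there, VJ ⟂ BJ, so V = J + (0, 13.2) = (-46.80, 13.20). On A1, J sits at bearing -90° from V; a 115° counterclockwise sweep puts H at bearing 25°, so H = V + 13.2·(cos 25°, sin 25°) = (-34.84, 18.78). Then cos ∠JHB = HJ·HB / (|HJ||HB|), giving 94.17°.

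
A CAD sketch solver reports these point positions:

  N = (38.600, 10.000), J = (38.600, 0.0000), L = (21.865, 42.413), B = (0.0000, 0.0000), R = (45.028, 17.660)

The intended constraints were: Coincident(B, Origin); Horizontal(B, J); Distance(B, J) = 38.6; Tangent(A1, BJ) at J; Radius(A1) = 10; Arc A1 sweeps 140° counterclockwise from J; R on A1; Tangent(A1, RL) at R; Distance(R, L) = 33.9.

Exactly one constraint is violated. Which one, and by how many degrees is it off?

Tangent(A1, RL) at R — off by 6.90°.

B = (0.00, 0.00) ✓; B.y = 0.00, J.y = 0.00 ✓; |BJ| = 38.60 ✓; ∠(NJ, JB) = 90.00° ✓; |NJ| = 10.00 ✓; bearing(N→R) − bearing(N→J) = 140.0° ✓; |NR| = 10.00 ✓; ∠(NR, RL) = 96.90° ✗; |RL| = 33.90 ✓.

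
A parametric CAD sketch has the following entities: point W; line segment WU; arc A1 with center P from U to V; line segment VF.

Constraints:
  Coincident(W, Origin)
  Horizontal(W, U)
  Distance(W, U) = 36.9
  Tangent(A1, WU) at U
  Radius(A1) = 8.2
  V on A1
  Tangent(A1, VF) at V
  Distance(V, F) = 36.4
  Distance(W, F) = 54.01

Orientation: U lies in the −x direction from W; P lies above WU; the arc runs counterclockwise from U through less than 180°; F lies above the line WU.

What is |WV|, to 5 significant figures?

29.938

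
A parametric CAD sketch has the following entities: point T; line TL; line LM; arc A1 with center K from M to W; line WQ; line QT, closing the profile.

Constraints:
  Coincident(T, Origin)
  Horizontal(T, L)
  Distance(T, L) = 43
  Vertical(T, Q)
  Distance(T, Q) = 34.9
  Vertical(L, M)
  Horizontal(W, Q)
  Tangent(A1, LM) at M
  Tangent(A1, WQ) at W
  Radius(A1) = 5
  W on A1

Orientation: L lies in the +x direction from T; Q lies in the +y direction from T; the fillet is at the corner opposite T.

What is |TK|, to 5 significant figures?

48.353

T is at the origin; T and L share the same y with |TL| = 43.0 and L on the +x side, so L = (43.000, 0.0000). T and Q share the same x with |TQ| = 34.9 and Q on the +y side, so Q = (0.0000, 34.900). The virtual corner opposite T is at (43.000, 34.900). A1 meets LM tangentially, so KM is at right angles to LM and the tangent condition forces KW to be normal to WQ, with radius 5.0, so the center K sits 5.0 in from both sides at K = (38.000, 29.900). Then |TK| = |K − T| = 48.353.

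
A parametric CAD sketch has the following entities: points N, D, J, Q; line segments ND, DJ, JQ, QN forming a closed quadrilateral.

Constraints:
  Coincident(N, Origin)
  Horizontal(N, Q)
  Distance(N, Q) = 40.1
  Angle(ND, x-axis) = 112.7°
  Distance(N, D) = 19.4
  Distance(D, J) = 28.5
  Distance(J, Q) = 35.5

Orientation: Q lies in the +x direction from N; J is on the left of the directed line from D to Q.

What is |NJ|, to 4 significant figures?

34.25

Checks: |DJ| = 28.50 ✓; |JQ| = 35.50 ✓.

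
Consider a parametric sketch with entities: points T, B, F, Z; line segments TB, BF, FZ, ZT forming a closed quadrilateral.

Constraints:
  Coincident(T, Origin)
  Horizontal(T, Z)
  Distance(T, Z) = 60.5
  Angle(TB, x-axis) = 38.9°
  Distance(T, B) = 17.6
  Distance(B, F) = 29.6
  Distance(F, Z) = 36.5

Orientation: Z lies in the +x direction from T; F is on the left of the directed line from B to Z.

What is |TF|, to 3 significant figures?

47.2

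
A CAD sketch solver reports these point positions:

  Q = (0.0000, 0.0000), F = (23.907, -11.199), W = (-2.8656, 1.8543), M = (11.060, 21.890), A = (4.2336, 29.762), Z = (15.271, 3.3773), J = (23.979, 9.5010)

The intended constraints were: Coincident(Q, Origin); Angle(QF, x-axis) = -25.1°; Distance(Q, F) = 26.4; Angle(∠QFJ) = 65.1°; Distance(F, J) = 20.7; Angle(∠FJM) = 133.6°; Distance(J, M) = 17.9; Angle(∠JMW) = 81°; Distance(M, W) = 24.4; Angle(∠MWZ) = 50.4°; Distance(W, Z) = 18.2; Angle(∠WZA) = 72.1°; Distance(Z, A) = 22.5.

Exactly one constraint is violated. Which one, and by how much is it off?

Distance(Z, A) = 22.5 — off by 6.10.

Q = (0.00, 0.00) ✓; QF at -25.10° ✓; |QF| = 26.40 ✓; ∠QFJ = 65.10° ✓; |FJ| = 20.70 ✓; ∠FJM = 133.6° ✓; |JM| = 17.90 ✓; ∠JMW = 81.00° ✓; |MW| = 24.40 ✓; ∠MWZ = 50.40° ✓; |WZ| = 18.20 ✓; ∠WZA = 72.10° ✓; |ZA| = 28.60 ✗.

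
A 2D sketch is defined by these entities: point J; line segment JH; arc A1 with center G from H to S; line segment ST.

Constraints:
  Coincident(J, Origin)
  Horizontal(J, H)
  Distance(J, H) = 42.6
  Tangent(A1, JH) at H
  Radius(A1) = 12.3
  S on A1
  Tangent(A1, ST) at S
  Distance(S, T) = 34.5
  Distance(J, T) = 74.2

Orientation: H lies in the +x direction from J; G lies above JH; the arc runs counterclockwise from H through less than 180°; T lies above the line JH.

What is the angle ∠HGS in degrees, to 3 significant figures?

83.1°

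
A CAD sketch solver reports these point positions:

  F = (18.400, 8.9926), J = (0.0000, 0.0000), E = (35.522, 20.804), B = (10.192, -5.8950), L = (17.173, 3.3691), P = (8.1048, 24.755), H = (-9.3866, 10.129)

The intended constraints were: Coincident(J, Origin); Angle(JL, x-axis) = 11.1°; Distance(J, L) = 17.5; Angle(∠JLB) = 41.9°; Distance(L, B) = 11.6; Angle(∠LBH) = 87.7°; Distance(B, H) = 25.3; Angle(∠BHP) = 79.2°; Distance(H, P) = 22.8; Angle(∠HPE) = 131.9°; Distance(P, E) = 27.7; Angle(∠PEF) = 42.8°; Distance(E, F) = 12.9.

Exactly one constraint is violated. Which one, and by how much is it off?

Distance(E, F) = 12.9 — off by 7.90.

J = (0.00, 0.00) ✓; JL at 11.10° ✓; |JL| = 17.50 ✓; ∠JLB = 41.90° ✓; |LB| = 11.60 ✓; ∠LBH = 87.70° ✓; |BH| = 25.30 ✓; ∠BHP = 79.20° ✓; |HP| = 22.80 ✓; ∠HPE = 131.9° ✓; |PE| = 27.70 ✓; ∠PEF = 42.80° ✓; |EF| = 20.80 ✗.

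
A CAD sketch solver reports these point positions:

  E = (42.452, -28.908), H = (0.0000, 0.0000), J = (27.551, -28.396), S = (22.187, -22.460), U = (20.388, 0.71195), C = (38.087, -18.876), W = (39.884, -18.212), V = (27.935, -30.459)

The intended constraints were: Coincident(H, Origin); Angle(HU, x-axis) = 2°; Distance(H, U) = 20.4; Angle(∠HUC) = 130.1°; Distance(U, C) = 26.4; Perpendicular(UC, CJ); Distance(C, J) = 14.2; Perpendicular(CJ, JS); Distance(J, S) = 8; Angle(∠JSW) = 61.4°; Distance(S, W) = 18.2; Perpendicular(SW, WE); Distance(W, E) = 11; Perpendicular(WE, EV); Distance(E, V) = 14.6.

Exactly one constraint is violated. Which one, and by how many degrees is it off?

Perpendicular(WE, EV) — off by 7.40°.

H = (0.00, 0.00) ✓; HU at 2.000° ✓; |HU| = 20.40 ✓; ∠HUC = 130.1° ✓; |UC| = 26.40 ✓; ∠(UC, CJ) = 90.00° ✓; |CJ| = 14.20 ✓; ∠(CJ, JS) = 90.00° ✓; |JS| = 8.001 ✓; ∠JSW = 61.40° ✓; |SW| = 18.20 ✓; ∠(SW, WE) = 90.00° ✓; |WE| = 11.00 ✓; ∠(WE, EV) = 97.40° ✗; |EV| = 14.60 ✓.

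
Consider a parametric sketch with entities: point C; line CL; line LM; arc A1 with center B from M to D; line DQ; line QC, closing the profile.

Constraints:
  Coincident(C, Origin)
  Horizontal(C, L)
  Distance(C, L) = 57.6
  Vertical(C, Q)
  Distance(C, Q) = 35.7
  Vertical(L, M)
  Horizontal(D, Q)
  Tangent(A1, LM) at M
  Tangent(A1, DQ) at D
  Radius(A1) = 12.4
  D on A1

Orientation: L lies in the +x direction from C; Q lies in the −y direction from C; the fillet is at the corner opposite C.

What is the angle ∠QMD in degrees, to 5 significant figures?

32.851°

C is at the origin; CL is horizontal with |CL| = 57.6 and L on the +x side, so L = (57.600, 0.0000). CQ is vertical with |CQ| = 35.7 and Q on the −y side, so Q = (0.0000, -35.700). The virtual corner opposite C is at (57.600, -35.700). Since A1 is tangent to LM there, BM ⟂ LM and tangency of A1 to DQ means the radius BD is perpendicular to DQ, with radius 12.4, so the center B sits 12.4 in from both sides at B = (45.200, -23.300). That places the tangent points at M = (57.600, -23.300) on LM and D = (45.200, -35.700) on DQ. Then cos ∠QMD = MQ·MD / (|MQ||MD|), giving 32.851°.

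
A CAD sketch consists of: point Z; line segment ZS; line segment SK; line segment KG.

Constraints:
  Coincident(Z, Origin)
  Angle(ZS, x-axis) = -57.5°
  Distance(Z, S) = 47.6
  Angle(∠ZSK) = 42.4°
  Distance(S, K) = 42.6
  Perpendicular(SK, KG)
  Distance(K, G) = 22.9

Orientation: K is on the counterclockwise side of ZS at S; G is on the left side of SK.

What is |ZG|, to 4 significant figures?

11.84

Z is at the origin; ZS runs at -57.5° with length 47.6, so S = 47.6·(cos -57.5°, sin -57.5°) = (25.58, -40.15). ∠ZSK = 42.4°, so SK runs at -57.5° + (180° − 42.4°) = 80.10° from the x-axis; with |SK| = 42.6, K = S + 42.6·(cos 80.10°, sin 80.10°) = (32.90, 1.820). SK ⟂ KG; with |KG| = 22.9 on the left of SK, G = K + 22.9·(-0.9851, 0.1719) = (10.34, 5.757). Then |ZG| = |G − Z| = 11.84.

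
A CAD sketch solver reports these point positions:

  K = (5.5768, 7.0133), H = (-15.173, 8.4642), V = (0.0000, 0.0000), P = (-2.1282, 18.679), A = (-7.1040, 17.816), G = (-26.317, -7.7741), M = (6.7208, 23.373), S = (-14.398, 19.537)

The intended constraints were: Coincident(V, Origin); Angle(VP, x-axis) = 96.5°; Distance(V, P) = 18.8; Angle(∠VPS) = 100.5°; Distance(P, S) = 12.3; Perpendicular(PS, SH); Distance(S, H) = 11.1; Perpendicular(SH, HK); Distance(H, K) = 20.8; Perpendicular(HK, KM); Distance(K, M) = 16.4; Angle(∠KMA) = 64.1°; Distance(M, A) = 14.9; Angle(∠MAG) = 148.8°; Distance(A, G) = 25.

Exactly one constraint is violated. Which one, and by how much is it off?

Distance(A, G) = 25 — off by 7.00.

V = (0.00, 0.00) ✓; VP at 96.50° ✓; |VP| = 18.80 ✓; ∠VPS = 100.5° ✓; |PS| = 12.30 ✓; ∠(PS, SH) = 90.00° ✓; |SH| = 11.10 ✓; ∠(SH, HK) = 90.00° ✓; |HK| = 20.80 ✓; ∠(HK, KM) = 90.00° ✓; |KM| = 16.40 ✓; ∠KMA = 64.10° ✓; |MA| = 14.90 ✓; ∠MAG = 148.8° ✓; |AG| = 32.00 ✗.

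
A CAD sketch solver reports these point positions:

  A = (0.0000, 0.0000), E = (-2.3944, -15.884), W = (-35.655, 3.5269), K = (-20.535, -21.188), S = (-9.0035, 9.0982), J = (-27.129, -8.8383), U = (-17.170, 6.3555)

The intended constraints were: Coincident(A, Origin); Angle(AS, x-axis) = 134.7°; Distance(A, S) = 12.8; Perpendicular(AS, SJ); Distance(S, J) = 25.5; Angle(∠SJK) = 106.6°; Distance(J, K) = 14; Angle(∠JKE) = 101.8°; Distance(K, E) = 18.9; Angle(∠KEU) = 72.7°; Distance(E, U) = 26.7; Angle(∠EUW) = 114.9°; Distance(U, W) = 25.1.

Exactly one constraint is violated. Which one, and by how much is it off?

Distance(U, W) = 25.1 — off by 6.40.

A = (0.00, 0.00) ✓; AS at 134.7° ✓; |AS| = 12.80 ✓; ∠(AS, SJ) = 90.00° ✓; |SJ| = 25.50 ✓; ∠SJK = 106.6° ✓; |JK| = 14.00 ✓; ∠JKE = 101.8° ✓; |KE| = 18.90 ✓; ∠KEU = 72.70° ✓; |EU| = 26.70 ✓; ∠EUW = 114.9° ✓; |UW| = 18.70 ✗.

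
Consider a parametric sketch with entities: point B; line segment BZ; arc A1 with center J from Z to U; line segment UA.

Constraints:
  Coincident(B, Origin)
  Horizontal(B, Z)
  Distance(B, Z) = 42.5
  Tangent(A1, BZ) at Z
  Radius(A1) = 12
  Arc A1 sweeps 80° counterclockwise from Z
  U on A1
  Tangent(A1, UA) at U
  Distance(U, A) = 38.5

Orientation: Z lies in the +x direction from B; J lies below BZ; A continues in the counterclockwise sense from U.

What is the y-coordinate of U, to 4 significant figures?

-9.916

B is at the origin; BZ is horizontal with |BZ| = 42.5 and Z on the +x side, so Z = (42.50, 0.000). The tangent condition forces JZ to be normal to BZ, so J = Z + (0, -12) = (42.50, -12.00). On A1, Z sits at bearing 90° from J; an 80° counterclockwise sweep puts U at bearing 170°, so U = J + 12.0·(cos 170°, sin 170°) = (30.68, -9.916). So U.y = -9.916.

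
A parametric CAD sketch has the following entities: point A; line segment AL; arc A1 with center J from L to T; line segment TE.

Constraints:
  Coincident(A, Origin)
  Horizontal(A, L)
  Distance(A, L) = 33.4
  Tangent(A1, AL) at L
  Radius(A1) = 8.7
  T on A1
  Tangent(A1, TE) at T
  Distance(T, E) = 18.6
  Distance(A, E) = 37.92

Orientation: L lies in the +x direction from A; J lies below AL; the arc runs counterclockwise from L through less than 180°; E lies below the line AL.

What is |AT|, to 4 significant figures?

26.38

A is at the origin; A and L share the same y with |AL| = 33.4 and L on the +x side, so L = (33.40, 0.000). Tangency of A1 to AL means the radius JL is perpendicular to AL, so J = L + (0, -8.7) = (33.40, -8.700). Since JT ⟂ TE (tangency), |JE| = √(8.7² + 18.6²) = 20.53 regardless of where T sits on A1. So E lies on both circle(A, 37.92) and circle(J, 20.53); the below-AL intersection is E = (25.81, -27.78). T is the foot of the tangent from E: T = (24.72, -9.212).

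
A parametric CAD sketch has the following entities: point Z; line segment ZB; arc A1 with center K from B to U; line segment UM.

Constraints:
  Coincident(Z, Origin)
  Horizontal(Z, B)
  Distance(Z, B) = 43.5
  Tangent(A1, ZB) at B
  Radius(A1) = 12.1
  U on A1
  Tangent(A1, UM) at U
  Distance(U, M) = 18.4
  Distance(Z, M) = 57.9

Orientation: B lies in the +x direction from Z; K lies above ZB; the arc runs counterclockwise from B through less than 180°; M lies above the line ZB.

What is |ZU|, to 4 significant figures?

57.14

Z is at the origin; Z and B share the same y with |ZB| = 43.5 and B on the +x side, so B = (43.50, 0.000). Tangency of A1 to ZB means the radius KB is perpendicular to ZB, so K = B + (0, 12.1) = (43.50, 12.10). Since KU ⟂ UM (tangency), |KM| = √(12.1² + 18.4²) = 22.02 regardless of where U sits on A1. So M lies on both circle(Z, 57.9) and circle(K, 22.02); the above-ZB intersection is M = (46.98, 33.85). U is the foot of the tangent from M: U = (54.53, 17.07).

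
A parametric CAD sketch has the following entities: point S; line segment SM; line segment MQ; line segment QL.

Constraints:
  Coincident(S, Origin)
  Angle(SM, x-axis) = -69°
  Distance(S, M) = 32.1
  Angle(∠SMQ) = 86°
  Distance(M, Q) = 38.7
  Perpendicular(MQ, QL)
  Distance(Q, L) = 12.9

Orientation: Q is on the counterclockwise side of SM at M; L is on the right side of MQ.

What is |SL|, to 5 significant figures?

57.856

S is at the origin; SM runs at -69.0° with length 32.1, so M = 32.1·(cos -69.0°, sin -69.0°) = (11.504, -29.968). ∠SMQ = 86.0°, so MQ runs at -69.0° + (180° − 86.0°) = 25.000° from the x-axis; with |MQ| = 38.7, Q = M + 38.7·(cos 25.000°, sin 25.000°) = (46.578, -13.613). MQ is perpendicular to QL; with |QL| = 12.9 on the right of MQ, L = Q + 12.9·(0.42262, -0.90631) = (52.029, -25.304). Then |SL| = |L − S| = 57.856.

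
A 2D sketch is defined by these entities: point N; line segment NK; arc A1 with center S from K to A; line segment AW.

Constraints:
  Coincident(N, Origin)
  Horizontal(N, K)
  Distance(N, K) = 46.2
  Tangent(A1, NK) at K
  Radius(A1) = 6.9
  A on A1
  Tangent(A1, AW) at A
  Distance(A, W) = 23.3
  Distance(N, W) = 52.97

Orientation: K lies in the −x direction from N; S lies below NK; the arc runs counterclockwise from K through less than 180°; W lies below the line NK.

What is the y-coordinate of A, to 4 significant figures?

-9.723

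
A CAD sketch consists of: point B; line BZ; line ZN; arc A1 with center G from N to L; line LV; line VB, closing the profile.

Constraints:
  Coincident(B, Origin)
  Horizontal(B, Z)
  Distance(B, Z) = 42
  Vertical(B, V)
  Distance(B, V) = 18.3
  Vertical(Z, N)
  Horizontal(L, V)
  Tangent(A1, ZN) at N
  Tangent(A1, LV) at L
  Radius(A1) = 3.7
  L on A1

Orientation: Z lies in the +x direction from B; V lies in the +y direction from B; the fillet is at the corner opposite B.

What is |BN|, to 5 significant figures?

44.465

B is at the origin; B and Z share the same y with |BZ| = 42.0 and Z on the +x side, so Z = (42.000, 0.0000). B and V share the same x with |BV| = 18.3 and V on the +y side, so V = (0.0000, 18.300). The virtual corner opposite B is at (42.000, 18.300). The tangent condition forces GN to be normal to ZN and the tangent condition forces GL to be normal to LV, with radius 3.7, so the center G sits 3.7 in from both sides at G = (38.300, 14.600). That places the tangent points at N = (42.000, 14.600) on ZN and L = (38.300, 18.300) on LV. Then |BN| = |N − B| = 44.465.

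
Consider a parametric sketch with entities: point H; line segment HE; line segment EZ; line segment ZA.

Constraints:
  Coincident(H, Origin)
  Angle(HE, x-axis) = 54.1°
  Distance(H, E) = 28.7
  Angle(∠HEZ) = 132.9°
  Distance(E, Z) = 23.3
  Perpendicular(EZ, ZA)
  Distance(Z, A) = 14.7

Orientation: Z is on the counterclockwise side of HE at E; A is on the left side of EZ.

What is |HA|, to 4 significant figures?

43.30

H is at the origin; HE runs at 54.1° with length 28.7, so E = 28.7·(cos 54.1°, sin 54.1°) = (16.83, 23.25). ∠HEZ = 132.9°, so EZ runs at 54.1° + (180° − 132.9°) = 101.2° from the x-axis; with |EZ| = 23.3, Z = E + 23.3·(cos 101.2°, sin 101.2°) = (12.30, 46.10). EZ ⟂ ZA; with |ZA| = 14.7 on the left of EZ, A = Z + 14.7·(-0.9810, -0.1942) = (-2.117, 43.25). Then |HA| = |A − H| = 43.30.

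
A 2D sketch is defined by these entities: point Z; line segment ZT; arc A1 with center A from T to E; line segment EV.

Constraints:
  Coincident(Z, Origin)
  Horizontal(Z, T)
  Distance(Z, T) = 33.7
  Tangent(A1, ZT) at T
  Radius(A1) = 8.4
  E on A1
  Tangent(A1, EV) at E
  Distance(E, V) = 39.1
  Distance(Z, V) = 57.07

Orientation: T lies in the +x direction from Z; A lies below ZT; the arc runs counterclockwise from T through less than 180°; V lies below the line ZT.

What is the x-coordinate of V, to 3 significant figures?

30.5

Z is at the origin; ZT is horizontal with |ZT| = 33.7 and T on the +x side, so T = (33.7, 0.00). Tangency of A1 to ZT means the radius AT is perpendicular to ZT, so A = T + (0, -8.4) = (33.7, -8.40). Since AE ⟂ EV (tangency), |AV| = √(8.4² + 39.1²) = 40.0 regardless of where E sits on A1. So V lies on both circle(Z, 57.07) and circle(A, 40.0); the below-ZT intersection is V = (30.5, -48.3). E is the foot of the tangent from V: E = (25.4, -9.49).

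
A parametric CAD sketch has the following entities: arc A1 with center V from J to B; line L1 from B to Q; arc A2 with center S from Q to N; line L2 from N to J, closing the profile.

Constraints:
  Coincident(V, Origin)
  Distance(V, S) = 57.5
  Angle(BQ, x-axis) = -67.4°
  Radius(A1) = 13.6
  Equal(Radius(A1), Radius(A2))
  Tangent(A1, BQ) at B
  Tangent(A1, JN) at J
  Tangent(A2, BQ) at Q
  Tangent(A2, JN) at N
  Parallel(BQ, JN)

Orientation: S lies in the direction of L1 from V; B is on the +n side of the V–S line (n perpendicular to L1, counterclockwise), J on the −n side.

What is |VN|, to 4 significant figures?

59.09

Tangency of A1 to both parallel lines with radius 13.6 puts B and J at V ± 13.6·n: B = (12.56, 5.226), J = (-12.56, -5.226). Equal radii place Q and N the same way about S: Q = S + 13.6·n = (34.65, -47.86), N = S − 13.6·n = (9.541, -58.31). Then |VN| = |N − V| = 59.09.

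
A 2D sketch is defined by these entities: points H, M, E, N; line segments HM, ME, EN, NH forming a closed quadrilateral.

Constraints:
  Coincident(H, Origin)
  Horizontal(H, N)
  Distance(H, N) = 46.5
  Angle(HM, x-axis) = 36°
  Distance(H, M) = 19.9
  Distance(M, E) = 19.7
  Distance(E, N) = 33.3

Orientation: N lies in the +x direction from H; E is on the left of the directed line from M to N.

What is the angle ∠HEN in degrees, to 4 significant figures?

79.43°

H is at the origin; HN is horizontal with |HN| = 46.5 and N in +x, so N = (46.5, 0). HM runs at 36.0° with |HM| = 19.9, so M = (16.10, 11.70). E is determined by |ME| = 19.7 and |EN| = 33.3 together: it lies at the intersection of circle(M, 19.7) and circle(N, 33.3). With |MN| = 32.57, the foot of the radical line on MN is 5.222 from M and the perpendicular offset is √(19.7² − 5.222²) = 19.00. Taking the left-of-MN solution: E = (27.79, 27.55).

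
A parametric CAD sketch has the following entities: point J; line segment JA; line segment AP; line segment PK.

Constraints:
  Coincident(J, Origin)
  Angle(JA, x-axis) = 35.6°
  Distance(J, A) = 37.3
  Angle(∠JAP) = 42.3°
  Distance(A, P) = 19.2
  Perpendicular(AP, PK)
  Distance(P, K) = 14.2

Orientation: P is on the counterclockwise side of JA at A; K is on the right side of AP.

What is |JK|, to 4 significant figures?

40.19

J is at the origin; JA runs at 35.6° with length 37.3, so A = 37.3·(cos 35.6°, sin 35.6°) = (30.33, 21.71). ∠JAP = 42.3°, so AP runs at 35.6° + (180° − 42.3°) = 173.3° from the x-axis; with |AP| = 19.2, P = A + 19.2·(cos 173.3°, sin 173.3°) = (11.26, 23.95). AP ⟂ PK; with |PK| = 14.2 on the right of AP, K = P + 14.2·(0.1167, 0.9932) = (12.92, 38.06). Then |JK| = |K − J| = 40.19.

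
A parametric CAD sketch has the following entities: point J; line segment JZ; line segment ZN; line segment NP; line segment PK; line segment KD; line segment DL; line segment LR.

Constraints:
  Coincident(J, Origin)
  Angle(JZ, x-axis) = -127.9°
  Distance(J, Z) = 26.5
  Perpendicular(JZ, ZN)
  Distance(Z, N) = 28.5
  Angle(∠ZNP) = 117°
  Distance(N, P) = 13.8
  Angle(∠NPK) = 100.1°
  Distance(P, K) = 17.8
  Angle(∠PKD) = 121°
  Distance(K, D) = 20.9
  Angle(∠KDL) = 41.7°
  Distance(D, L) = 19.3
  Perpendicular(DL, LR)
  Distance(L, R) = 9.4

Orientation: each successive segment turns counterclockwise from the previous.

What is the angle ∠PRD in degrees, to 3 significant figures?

151°

J is at the origin; JZ runs at -127.9° with length 26.5, so Z = (-16.3, -20.9). The perpendicularity gives ZN at right angles to JZ, so ZN runs at -37.9°; with |ZN| = 28.5, N = (6.21, -38.4). ∠ZNP = 117.0° gives NP at 25.1° from the x-axis; with |NP| = 13.8, P = (18.7, -32.6). ∠NPK = 100.1° gives PK at 105° from the x-axis; with |PK| = 17.8, K = (14.1, -15.4). ∠PKD = 121.0° gives KD at 164° from the x-axis; with |KD| = 20.9, D = (-5.99, -9.61). ∠KDL = 41.7° gives DL at -57.7° from the x-axis; with |DL| = 19.3, L = (4.32, -25.9). DL is perpendicular to LR, so LR runs at 32.3°; with |LR| = 9.4, R = (12.3, -20.9). Then cos ∠PRD = RP·RD / (|RP||RD|), giving 151°.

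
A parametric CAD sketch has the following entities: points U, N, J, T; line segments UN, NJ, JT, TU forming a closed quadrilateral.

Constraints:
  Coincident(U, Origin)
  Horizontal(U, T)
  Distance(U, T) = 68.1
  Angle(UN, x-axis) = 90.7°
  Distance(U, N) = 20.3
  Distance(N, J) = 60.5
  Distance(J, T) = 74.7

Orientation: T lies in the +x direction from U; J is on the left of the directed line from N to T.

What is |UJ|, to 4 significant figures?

77.38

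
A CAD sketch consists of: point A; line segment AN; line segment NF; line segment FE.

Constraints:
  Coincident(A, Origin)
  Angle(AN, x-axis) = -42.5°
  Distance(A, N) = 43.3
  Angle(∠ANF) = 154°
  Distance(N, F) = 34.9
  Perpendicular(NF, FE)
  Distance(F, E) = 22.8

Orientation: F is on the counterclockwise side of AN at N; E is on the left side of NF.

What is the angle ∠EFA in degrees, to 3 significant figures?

75.6°

A is at the origin; AN runs at -42.5° with length 43.3, so N = 43.3·(cos -42.5°, sin -42.5°) = (31.9, -29.3). ∠ANF = 154.0°, so NF runs at -42.5° + (180° − 154.0°) = -16.5° from the x-axis; with |NF| = 34.9, F = N + 34.9·(cos -16.5°, sin -16.5°) = (65.4, -39.2). NF is perpendicular to FE; with |FE| = 22.8 on the left of NF, E = F + 22.8·(0.284, 0.959) = (71.9, -17.3). Then cos ∠EFA = FE·FA / (|FE||FA|), giving 75.6°.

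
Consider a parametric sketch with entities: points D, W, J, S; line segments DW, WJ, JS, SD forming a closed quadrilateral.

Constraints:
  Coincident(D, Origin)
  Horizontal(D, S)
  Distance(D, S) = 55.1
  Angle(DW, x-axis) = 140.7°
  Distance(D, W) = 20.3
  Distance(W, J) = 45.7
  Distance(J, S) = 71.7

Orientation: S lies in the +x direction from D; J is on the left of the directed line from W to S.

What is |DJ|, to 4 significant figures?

53.17

D is at the origin; D and S share the same y with |DS| = 55.1 and S in +x, so S = (55.1, 0). DW runs at 140.7° with |DW| = 20.3, so W = (-15.71, 12.86). J is determined by |WJ| = 45.7 and |JS| = 71.7 together: it lies at the intersection of circle(W, 45.7) and circle(S, 71.7). With |WS| = 71.97, the foot of the radical line on WS is 14.78 from W and the perpendicular offset is √(45.7² − 14.78²) = 43.25. Taking the left-of-WS solution: J = (6.556, 52.77).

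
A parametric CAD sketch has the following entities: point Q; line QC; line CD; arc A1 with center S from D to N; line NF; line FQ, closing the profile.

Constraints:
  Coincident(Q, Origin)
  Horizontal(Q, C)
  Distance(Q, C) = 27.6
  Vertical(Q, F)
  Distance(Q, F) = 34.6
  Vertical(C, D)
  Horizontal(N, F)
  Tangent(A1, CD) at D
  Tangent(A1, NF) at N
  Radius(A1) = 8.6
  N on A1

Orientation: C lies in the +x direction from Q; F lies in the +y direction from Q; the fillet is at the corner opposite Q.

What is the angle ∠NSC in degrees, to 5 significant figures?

161.70°

Q is at the origin; QC is horizontal with |QC| = 27.6 and C on the +x side, so C = (27.600, 0.0000). QF is vertical with |QF| = 34.6 and F on the +y side, so F = (0.0000, 34.600). The virtual corner opposite Q is at (27.600, 34.600). Since A1 is tangent to CD there, SD ⟂ CD and tangency of A1 to NF means the radius SN is perpendicular to NF, with radius 8.6, so the center S sits 8.6 in from both sides at S = (19.000, 26.000). That places the tangent points at D = (27.600, 26.000) on CD and N = (19.000, 34.600) on NF. Then cos ∠NSC = SN·SC / (|SN||SC|), giving 161.70°.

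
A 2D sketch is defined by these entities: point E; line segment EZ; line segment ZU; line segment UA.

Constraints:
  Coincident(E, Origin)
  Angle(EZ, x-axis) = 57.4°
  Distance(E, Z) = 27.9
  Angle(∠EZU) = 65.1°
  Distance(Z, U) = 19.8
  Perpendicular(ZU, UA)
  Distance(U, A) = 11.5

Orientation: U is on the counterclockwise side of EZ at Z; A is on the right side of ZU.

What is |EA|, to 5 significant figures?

37.677

E is at the origin; EZ runs at 57.4° with length 27.9, so Z = 27.9·(cos 57.4°, sin 57.4°) = (15.032, 23.504). ∠EZU = 65.1°, so ZU runs at 57.4° + (180° − 65.1°) = 172.30° from the x-axis; with |ZU| = 19.8, U = Z + 19.8·(cos 172.30°, sin 172.30°) = (-4.5898, 26.157). ZU ⟂ UA; with |UA| = 11.5 on the right of ZU, A = U + 11.5·(0.13399, 0.99098) = (-3.0489, 37.554). Then |EA| = |A − E| = 37.677.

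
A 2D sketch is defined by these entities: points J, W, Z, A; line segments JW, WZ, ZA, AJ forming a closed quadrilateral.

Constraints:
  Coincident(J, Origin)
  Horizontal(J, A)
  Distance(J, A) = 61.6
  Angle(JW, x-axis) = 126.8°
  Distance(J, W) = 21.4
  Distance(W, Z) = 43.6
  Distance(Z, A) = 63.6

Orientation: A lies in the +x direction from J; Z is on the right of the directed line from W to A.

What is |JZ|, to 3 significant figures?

23.8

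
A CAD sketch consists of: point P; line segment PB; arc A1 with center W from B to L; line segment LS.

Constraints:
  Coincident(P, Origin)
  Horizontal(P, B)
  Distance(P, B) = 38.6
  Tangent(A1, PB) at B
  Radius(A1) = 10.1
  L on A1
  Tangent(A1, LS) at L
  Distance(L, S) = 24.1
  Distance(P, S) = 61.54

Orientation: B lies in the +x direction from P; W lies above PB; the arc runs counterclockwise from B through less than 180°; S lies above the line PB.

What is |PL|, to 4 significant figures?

49.31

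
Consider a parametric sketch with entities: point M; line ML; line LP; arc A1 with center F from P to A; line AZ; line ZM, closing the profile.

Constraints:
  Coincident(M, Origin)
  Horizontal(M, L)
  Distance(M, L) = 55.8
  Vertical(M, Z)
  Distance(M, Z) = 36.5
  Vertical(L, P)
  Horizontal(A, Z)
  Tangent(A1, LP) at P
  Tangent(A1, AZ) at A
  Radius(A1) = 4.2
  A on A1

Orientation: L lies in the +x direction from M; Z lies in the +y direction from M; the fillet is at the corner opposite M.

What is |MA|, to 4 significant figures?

63.20

The virtual corner opposite M is at (55.80, 36.50). Since A1 is tangent to LP there, FP ⟂ LP and the tangent condition forces FA to be normal to AZ, with radius 4.2, so the center F sits 4.2 in from both sides at F = (51.60, 32.30). That places the tangent points at P = (55.80, 32.30) on LP and A = (51.60, 36.50) on AZ. Then |MA| = |A − M| = 63.20.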